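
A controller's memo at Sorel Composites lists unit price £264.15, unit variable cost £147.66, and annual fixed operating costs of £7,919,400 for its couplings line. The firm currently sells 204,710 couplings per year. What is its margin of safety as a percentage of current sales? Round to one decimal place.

66.8%

Unit CM = price − variable cost = £264.15 − £147.66 = £116.49. Break-even units = £7,919,400 ÷ £116.49 = 67,983.52; break-even revenue = 67,983.52 × £264.15 = £17,957,846.25.
Current sales = 204,710 × £264.15 = £54,074,146.50.
Margin of safety = (£54,074,146.50 − £17,957,846.25) ÷ £54,074,146.50 = 66.8%.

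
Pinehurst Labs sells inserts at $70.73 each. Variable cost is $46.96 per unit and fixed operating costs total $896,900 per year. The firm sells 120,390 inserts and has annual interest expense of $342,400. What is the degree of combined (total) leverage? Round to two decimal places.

Contribution at this volume is 120,390 × $23.77 = $2,861,670.30.
EBIT = $2,861,670.30 − $896,900 = $1,964,770.30. Interest = $342,400.00.
DOL = $2,861,670.30 ÷ $1,964,770.30 = 1.4565; DFL = $1,964,770.30 ÷ $1,622,370.30 = 1.2110.
Combined leverage = 1.4565 × 1.2110 = 1.7638.

1.76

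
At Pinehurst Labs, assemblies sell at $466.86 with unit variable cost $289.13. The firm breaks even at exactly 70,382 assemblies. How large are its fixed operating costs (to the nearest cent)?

Each unit contributes $466.86 − $289.13 = $177.73.
Since BE = FC / CM, FC = 70,382 × $177.73 = $12,508,992.86.

$12,508,992.86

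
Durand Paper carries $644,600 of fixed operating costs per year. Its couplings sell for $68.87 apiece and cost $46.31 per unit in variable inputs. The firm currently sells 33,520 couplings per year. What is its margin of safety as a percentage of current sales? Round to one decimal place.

Each unit contributes $68.87 − $46.31 = $22.56. Break-even units = $644,600 ÷ $22.56 = 28,572.70; break-even revenue = 28,572.70 × $68.87 = $1,967,801.51.
Actual sales revenue = 33,520 × $68.87 = $2,308,522.40.
Margin of safety = ($2,308,522.40 − $1,967,801.51) ÷ $2,308,522.40 = 14.8%.

14.8%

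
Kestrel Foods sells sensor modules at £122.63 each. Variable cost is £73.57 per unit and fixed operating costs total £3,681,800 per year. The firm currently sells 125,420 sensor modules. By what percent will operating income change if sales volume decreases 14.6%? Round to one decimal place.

Contribution at this volume is 125,420 × £49.06 = £6,153,105.20.
Operating income = contribution − fixed costs = £6,153,105.20 − £3,681,800 = £2,471,305.20.
DOL = contribution ÷ EBIT = £6,153,105.20 ÷ £2,471,305.20 = 2.4898.
Operating income changes by 2.4898 × -14.6% = -36.4%.

-36.4%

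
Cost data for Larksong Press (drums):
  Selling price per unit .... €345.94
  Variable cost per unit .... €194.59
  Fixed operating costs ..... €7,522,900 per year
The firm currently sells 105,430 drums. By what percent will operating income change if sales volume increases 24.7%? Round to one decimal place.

Contribution at this volume is 105,430 × €151.35 = €15,956,830.50.
Operating income = contribution − fixed costs = €15,956,830.50 − €7,522,900 = €8,433,930.50.
DOL = contribution ÷ EBIT = €15,956,830.50 ÷ €8,433,930.50 = 1.8920.
%ΔEBIT = DOL × %ΔSales = 1.8920 × +24.7% = +46.7%.

+46.7%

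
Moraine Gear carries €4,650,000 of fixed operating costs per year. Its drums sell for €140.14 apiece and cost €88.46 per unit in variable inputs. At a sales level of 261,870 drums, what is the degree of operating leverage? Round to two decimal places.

Total contribution margin = 261,870 × €51.68 = €13,533,441.60.
Operating income = contribution − fixed costs = €13,533,441.60 − €4,650,000 = €8,883,441.60.
DOL = contribution ÷ EBIT = €13,533,441.60 ÷ €8,883,441.60 = 1.5234.

1.52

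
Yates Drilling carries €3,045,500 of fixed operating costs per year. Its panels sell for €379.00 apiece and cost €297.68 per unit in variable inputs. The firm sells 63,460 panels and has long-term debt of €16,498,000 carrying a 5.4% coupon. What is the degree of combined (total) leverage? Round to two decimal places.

4.22

At 63,460 units, contribution = 63,460 × €81.32 = €5,160,567.20.
Operating income = contribution − fixed costs = €5,160,567.20 − €3,045,500 = €2,115,067.20. Interest = €890,892.00, so EBIT − I = €1,224,175.20.
DCL = contribution ÷ (EBIT − I) = €5,160,567.20 ÷ €1,224,175.20 = 4.2155.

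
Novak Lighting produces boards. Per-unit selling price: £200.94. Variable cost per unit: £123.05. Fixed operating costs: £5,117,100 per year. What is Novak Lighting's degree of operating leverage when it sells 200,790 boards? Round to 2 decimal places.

At 200,790 units, contribution = 200,790 × £77.89 = £15,639,533.10.
Operating income = contribution − fixed costs = £15,639,533.10 − £5,117,100 = £10,522,433.10.
So DOL = total CM / EBIT = £15,639,533.10 / £10,522,433.10 = 1.4863.

1.49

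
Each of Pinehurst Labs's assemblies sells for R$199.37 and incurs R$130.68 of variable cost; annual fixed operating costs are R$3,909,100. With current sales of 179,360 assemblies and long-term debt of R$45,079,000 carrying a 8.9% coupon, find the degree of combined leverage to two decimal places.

At 179,360 units, contribution = 179,360 × R$68.69 = R$12,320,238.40.
Operating income = contribution − fixed costs = R$12,320,238.40 − R$3,909,100 = R$8,411,138.40. Interest = R$4,012,031.00.
DOL = R$12,320,238.40 ÷ R$8,411,138.40 = 1.4648; DFL = R$8,411,138.40 ÷ R$4,399,107.40 = 1.9120.
Combined leverage = 1.4648 × 1.9120 = 2.8007.

2.80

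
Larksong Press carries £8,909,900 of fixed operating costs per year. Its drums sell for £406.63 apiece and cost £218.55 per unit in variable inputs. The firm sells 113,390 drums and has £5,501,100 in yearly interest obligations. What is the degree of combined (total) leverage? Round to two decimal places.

3.08

At 113,390 units, contribution = 113,390 × £188.08 = £21,326,391.20.
Subtracting fixed costs: EBIT = £21,326,391.20 − £8,909,900 = £12,416,491.20. Interest = £5,501,100.00.
DOL = £21,326,391.20 ÷ £12,416,491.20 = 1.7176; DFL = £12,416,491.20 ÷ £6,915,391.20 = 1.7955.
Combined leverage = 1.7176 × 1.7955 = 3.0840.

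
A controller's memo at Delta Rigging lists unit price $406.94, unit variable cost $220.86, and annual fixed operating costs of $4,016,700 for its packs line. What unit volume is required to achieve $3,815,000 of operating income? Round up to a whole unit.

Each unit contributes $406.94 − $220.86 = $186.08.
Required volume = (fixed costs + target profit) ÷ CM = ($4,016,700 + $3,815,000) ÷ $186.08 = 42,087.81, so 42,088 packs.

42,088 packs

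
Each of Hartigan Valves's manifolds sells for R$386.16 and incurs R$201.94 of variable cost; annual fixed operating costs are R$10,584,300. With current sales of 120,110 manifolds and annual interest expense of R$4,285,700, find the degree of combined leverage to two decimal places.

3.05

Total contribution margin = 120,110 × R$184.22 = R$22,126,664.20.
Subtracting fixed costs: EBIT = R$22,126,664.20 − R$10,584,300 = R$11,542,364.20. Interest = R$4,285,700.00, so EBIT − I = R$7,256,664.20.
DCL = contribution ÷ (EBIT − I) = R$22,126,664.20 ÷ R$7,256,664.20 = 3.0492.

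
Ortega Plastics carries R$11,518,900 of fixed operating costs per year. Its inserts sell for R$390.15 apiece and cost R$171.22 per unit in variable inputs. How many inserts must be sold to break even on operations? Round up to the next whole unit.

52,615 inserts

Contribution margin per unit = R$390.15 − R$171.22 = R$218.93.
Break-even Q = R$11,518,900 / R$218.93 = 52,614.53 → 52,615 inserts.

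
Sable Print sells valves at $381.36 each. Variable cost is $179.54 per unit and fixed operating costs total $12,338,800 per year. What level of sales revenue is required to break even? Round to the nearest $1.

$23,315,453

Contribution margin per unit = $381.36 − $179.54 = $201.82, a CM ratio of $201.82 ÷ $381.36 = 0.5292.
Break-even sales = FC ÷ CM ratio = $12,338,800 × $381.36 / $201.82 = $23,315,453.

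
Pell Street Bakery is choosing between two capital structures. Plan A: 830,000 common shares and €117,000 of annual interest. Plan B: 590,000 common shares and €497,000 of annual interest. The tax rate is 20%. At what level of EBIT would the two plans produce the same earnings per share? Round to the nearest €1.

At indifference, (EBIT − 117,000)(1 − t)/830,000 = (EBIT − 497,000)(1 − t)/590,000.
The (1 − t) factor cancels: (EBIT − 117,000) × 590,000 = (EBIT − 497,000) × 830,000.
Solving, EBIT = (497,000·830,000 − 117,000·590,000) / (830,000 − 590,000) = 343,480,000,000 / 240,000 = 1,431,166.67.

€1,431,167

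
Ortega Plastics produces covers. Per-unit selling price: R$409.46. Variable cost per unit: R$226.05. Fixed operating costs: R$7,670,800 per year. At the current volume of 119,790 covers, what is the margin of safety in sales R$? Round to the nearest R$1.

R$31,924,271

Each unit contributes R$409.46 − R$226.05 = R$183.41. Break-even units = R$7,670,800 ÷ R$183.41 = 41,823.24; break-even revenue = 41,823.24 × R$409.46 = R$17,124,942.85.
Current sales = 119,790 × R$409.46 = R$49,049,213.40.
Margin of safety = R$49,049,213.40 − R$17,124,942.85 = R$31,924,271.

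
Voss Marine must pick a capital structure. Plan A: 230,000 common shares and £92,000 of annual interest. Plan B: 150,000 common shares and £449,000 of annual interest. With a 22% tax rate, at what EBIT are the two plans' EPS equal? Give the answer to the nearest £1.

Set EPS_A = EPS_B: (EBIT − £92,000)(1 − 0.22) ÷ 230,000 = (EBIT − £449,000)(1 − 0.22) ÷ 150,000.
The (1 − t) factor cancels: (EBIT − 92,000) × 150,000 = (EBIT − 449,000) × 230,000.
Solving, EBIT = (449,000·230,000 − 92,000·150,000) / (230,000 − 150,000) = 89,470,000,000 / 80,000 = 1,118,375.00.

£1,118,375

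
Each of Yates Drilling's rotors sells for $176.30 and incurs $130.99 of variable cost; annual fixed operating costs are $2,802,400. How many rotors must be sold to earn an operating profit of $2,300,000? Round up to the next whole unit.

112,611 rotors

Contribution margin per unit = $176.30 − $130.99 = $45.31.
Units = (FC + target) / CM = ($2,802,400 + $2,300,000) / $45.31 = 112,610.90, so 112,611 rotors.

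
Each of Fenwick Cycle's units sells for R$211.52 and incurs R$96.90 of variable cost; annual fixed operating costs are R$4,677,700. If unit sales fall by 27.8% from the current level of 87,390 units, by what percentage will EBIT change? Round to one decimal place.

Total contribution margin = 87,390 × R$114.62 = R$10,016,641.80.
EBIT = R$10,016,641.80 − R$4,677,700 = R$5,338,941.80.
DOL = contribution ÷ EBIT = R$10,016,641.80 ÷ R$5,338,941.80 = 1.8761.
So EBIT moves 1.8761 × (-27.8%) = -52.2%.

-52.2%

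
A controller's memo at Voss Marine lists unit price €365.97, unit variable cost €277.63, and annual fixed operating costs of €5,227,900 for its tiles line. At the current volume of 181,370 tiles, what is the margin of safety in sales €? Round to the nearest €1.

€44,718,128

Unit CM = price − variable cost = €365.97 − €277.63 = €88.34. Break-even units = €5,227,900 ÷ €88.34 = 59,179.31; break-even revenue = 59,179.31 × €365.97 = €21,657,851.06.
Actual sales revenue = 181,370 × €365.97 = €66,375,978.90.
Margin of safety = €66,375,978.90 − €21,657,851.06 = €44,718,128.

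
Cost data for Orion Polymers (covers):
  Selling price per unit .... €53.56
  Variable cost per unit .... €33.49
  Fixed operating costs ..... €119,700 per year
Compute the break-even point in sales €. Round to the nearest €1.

€319,439

Contribution margin per unit = €53.56 − €33.49 = €20.07, a CM ratio of €20.07 ÷ €53.56 = 0.3747.
Break-even sales = FC ÷ CM ratio = €119,700 × €53.56 / €20.07 = €319,439.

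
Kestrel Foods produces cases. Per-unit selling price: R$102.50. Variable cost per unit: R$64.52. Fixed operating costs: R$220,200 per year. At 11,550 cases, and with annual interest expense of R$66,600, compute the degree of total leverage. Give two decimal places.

Total contribution margin = 11,550 × R$37.98 = R$438,669.00.
Operating income = contribution − fixed costs = R$438,669.00 − R$220,200 = R$218,469.00. Interest = R$66,600.00.
DOL = R$438,669.00 ÷ R$218,469.00 = 2.0079; DFL = R$218,469.00 ÷ R$151,869.00 = 1.4385.
Combined leverage = 2.0079 × 1.4385 = 2.8884.

2.89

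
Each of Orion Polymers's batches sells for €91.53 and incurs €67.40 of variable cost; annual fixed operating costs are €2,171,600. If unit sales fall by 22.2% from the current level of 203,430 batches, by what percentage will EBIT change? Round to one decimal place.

Contribution at this volume is 203,430 × €24.13 = €4,908,765.90.
EBIT = €4,908,765.90 − €2,171,600 = €2,737,165.90.
So DOL = total CM / EBIT = €4,908,765.90 / €2,737,165.90 = 1.7934.
Operating income changes by 1.7934 × -22.2% = -39.8%.

-39.8%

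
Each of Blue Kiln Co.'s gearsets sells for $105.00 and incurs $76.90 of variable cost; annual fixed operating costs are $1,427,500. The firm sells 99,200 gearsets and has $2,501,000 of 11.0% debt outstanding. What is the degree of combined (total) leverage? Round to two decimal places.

Contribution at this volume is 99,200 × $28.10 = $2,787,520.00.
Subtracting fixed costs: EBIT = $2,787,520.00 − $1,427,500 = $1,360,020.00. Interest = $275,110.00.
DOL = $2,787,520.00 ÷ $1,360,020.00 = 2.0496; DFL = $1,360,020.00 ÷ $1,084,910.00 = 1.2536.
Combined leverage = 2.0496 × 1.2536 = 2.5694.

2.57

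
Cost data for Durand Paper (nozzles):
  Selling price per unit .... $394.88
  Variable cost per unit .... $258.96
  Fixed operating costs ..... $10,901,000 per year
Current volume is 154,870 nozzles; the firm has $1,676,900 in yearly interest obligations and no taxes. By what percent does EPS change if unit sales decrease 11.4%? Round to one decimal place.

At 154,870 units, contribution = 154,870 × $135.92 = $21,049,930.40.
Operating income = contribution − fixed costs = $21,049,930.40 − $10,901,000 = $10,148,930.40.
After interest of $1,676,900.00, pre-tax earnings = $8,472,030.40.
DCL = total CM / (EBIT − I) = $21,049,930.40 / $8,472,030.40 = 2.4846.
EPS therefore changes by 2.4846 × (-11.4%) = -28.3%.

-28.3%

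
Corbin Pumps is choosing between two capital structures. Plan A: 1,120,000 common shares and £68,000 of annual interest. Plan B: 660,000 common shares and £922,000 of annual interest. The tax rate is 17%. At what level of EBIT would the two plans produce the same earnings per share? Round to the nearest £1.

At indifference, (EBIT − 68,000)(1 − t)/1,120,000 = (EBIT − 922,000)(1 − t)/660,000.
The (1 − t) factor cancels: (EBIT − 68,000) × 660,000 = (EBIT − 922,000) × 1,120,000.
Solving, EBIT = (922,000·1,120,000 − 68,000·660,000) / (1,120,000 − 660,000) = 987,760,000,000 / 460,000 = 2,147,304.35.

£2,147,304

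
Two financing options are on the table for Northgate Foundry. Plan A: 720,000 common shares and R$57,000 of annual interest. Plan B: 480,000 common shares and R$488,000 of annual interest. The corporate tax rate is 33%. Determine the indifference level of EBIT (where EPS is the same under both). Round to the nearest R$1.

R$1,350,000

At indifference, (EBIT − 57,000)(1 − t)/720,000 = (EBIT − 488,000)(1 − t)/480,000.
The (1 − t) factor cancels: (EBIT − 57,000) × 480,000 = (EBIT − 488,000) × 720,000.
EBIT × (720,000 − 480,000) = 488,000 × 720,000 − 57,000 × 480,000 = 324,000,000,000, so EBIT = 324,000,000,000 ÷ 240,000 = 1,350,000.00.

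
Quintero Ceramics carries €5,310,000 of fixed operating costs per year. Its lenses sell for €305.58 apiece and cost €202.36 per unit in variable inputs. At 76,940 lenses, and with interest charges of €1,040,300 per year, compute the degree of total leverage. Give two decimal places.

Total contribution margin = 76,940 × €103.22 = €7,941,746.80.
EBIT = €7,941,746.80 − €5,310,000 = €2,631,746.80. Interest = €1,040,300.00, so EBIT − I = €1,591,446.80.
DCL = contribution ÷ (EBIT − I) = €7,941,746.80 ÷ €1,591,446.80 = 4.9903.

4.99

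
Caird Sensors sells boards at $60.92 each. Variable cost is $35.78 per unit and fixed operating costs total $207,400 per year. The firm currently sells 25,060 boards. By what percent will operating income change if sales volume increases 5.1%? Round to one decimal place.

Total contribution margin = 25,060 × $25.14 = $630,008.40.
Operating income = contribution − fixed costs = $630,008.40 − $207,400 = $422,608.40.
Degree of operating leverage = $630,008.40 / $422,608.40 = 1.4908.
Operating income changes by 1.4908 × +5.1% = +7.6%.

+7.6%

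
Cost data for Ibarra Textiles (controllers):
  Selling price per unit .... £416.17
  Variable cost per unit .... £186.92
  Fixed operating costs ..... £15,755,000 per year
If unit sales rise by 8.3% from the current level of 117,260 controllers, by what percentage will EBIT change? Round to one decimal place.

+20.1%

Contribution at this volume is 117,260 × £229.25 = £26,881,855.00.
Subtracting fixed costs: EBIT = £26,881,855.00 − £15,755,000 = £11,126,855.00.
DOL = contribution ÷ EBIT = £26,881,855.00 ÷ £11,126,855.00 = 2.4159.
So EBIT moves 2.4159 × (+8.3%) = +20.1%.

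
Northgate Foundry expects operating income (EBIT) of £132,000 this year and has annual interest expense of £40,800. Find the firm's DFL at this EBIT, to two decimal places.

Annual interest charges come to £40,800.00.
DFL = EBIT ÷ (EBIT − I) = £132,000 ÷ (£132,000 − £40,800.00) = £132,000 ÷ £91,200.00 = 1.4474.

1.45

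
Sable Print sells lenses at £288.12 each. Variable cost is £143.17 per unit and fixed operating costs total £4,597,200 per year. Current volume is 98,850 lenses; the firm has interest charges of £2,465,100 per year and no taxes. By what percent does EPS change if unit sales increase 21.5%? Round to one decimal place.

Contribution at this volume is 98,850 × £144.95 = £14,328,307.50.
Subtracting fixed costs: EBIT = £14,328,307.50 − £4,597,200 = £9,731,107.50.
After interest of £2,465,100.00, pre-tax earnings = £7,266,007.50.
Degree of combined leverage = contribution ÷ (EBIT − I) = £14,328,307.50 ÷ £7,266,007.50 = 1.9720.
EPS therefore changes by 1.9720 × (+21.5%) = +42.4%.

+42.4%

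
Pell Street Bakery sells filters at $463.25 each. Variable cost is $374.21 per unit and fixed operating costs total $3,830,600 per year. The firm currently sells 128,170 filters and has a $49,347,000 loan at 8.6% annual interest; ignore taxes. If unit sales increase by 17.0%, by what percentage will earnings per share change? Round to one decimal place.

At 128,170 units, contribution = 128,170 × $89.04 = $11,412,256.80.
Subtracting fixed costs: EBIT = $11,412,256.80 − $3,830,600 = $7,581,656.80.
After interest of $4,243,842.00, pre-tax earnings = $3,337,814.80.
DCL = total CM / (EBIT − I) = $11,412,256.80 / $3,337,814.80 = 3.4191.
EPS therefore changes by 3.4191 × (+17.0%) = +58.1%.

+58.1%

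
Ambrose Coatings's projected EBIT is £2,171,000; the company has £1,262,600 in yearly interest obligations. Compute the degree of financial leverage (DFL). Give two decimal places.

2.39

Annual interest charges come to £1,262,600.00.
DFL = EBIT ÷ (EBIT − I) = £2,171,000 ÷ (£2,171,000 − £1,262,600.00) = £2,171,000 ÷ £908,400.00 = 2.3899.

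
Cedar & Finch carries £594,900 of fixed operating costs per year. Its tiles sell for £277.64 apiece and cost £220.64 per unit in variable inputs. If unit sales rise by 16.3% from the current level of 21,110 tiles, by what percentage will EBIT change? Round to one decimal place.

Total contribution margin = 21,110 × £57.00 = £1,203,270.00.
Operating income = contribution − fixed costs = £1,203,270.00 − £594,900 = £608,370.00.
So DOL = total CM / EBIT = £1,203,270.00 / £608,370.00 = 1.9779.
Operating income changes by 1.9779 × +16.3% = +32.2%.

+32.2%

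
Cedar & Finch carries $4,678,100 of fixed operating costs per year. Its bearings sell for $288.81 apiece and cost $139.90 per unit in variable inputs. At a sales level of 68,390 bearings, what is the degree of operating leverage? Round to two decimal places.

1.85

At 68,390 units, contribution = 68,390 × $148.91 = $10,183,954.90.
EBIT = $10,183,954.90 − $4,678,100 = $5,505,854.90.
So DOL = total CM / EBIT = $10,183,954.90 / $5,505,854.90 = 1.8497.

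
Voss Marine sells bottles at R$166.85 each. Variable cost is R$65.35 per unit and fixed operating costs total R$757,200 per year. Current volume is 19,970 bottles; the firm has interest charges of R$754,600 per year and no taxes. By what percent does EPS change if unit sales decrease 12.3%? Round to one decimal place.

-48.4%

Contribution at this volume is 19,970 × R$101.50 = R$2,026,955.00.
Operating income = contribution − fixed costs = R$2,026,955.00 − R$757,200 = R$1,269,755.00.
After interest of R$754,600.00, pre-tax earnings = R$515,155.00.
DCL = total CM / (EBIT − I) = R$2,026,955.00 / R$515,155.00 = 3.9347.
%ΔEPS = DCL × %ΔSales = 3.9347 × -12.3% = -48.4%.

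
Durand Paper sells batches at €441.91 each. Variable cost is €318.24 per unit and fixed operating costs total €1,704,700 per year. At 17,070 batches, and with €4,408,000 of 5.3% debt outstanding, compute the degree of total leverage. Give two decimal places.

Total contribution margin = 17,070 × €123.67 = €2,111,046.90.
EBIT = €2,111,046.90 − €1,704,700 = €406,346.90. Interest = €233,624.00.
DOL = €2,111,046.90 ÷ €406,346.90 = 5.1952; DFL = €406,346.90 ÷ €172,722.90 = 2.3526.
DCL = DOL × DFL = 5.1952 × 2.3526 = 12.2222.

12.22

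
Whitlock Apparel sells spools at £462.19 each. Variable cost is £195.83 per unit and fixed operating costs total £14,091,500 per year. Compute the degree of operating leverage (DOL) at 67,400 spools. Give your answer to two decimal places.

At 67,400 units, contribution = 67,400 × £266.36 = £17,952,664.00.
Subtracting fixed costs: EBIT = £17,952,664.00 − £14,091,500 = £3,861,164.00.
So DOL = total CM / EBIT = £17,952,664.00 / £3,861,164.00 = 4.6495.

4.65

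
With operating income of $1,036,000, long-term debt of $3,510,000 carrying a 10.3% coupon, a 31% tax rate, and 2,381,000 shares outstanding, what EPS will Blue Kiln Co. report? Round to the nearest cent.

$0.20

Interest = $361,530.00, so EBT = $1,036,000 − $361,530.00 = $674,470.00.
After tax at 31%: net income = $674,470.00 × 0.69 = $465,384.30.
Per share: $465,384.30 / 2,381,000 shares = $0.20.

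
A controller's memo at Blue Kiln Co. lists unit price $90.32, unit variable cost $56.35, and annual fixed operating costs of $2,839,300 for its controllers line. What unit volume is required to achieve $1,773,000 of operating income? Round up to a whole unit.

Unit CM = price − variable cost = $90.32 − $56.35 = $33.97.
Need Q such that Q × $33.97 − $2,839,300 = $1,773,000, i.e. Q = $4,612,300 / $33.97 = 135,775.68 → 135,776.

135,776 controllers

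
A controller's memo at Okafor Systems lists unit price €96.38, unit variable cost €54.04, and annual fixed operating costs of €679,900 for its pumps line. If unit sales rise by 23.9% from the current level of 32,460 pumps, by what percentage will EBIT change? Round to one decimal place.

Total contribution margin = 32,460 × €42.34 = €1,374,356.40.
Subtracting fixed costs: EBIT = €1,374,356.40 − €679,900 = €694,456.40.
So DOL = total CM / EBIT = €1,374,356.40 / €694,456.40 = 1.9790.
%ΔEBIT = DOL × %ΔSales = 1.9790 × +23.9% = +47.3%.

+47.3%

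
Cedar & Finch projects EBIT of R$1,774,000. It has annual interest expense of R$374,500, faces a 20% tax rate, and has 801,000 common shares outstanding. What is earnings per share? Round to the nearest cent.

R$1.40

Interest = R$374,500.00, so EBT = R$1,774,000 − R$374,500.00 = R$1,399,500.00.
After tax at 20%: net income = R$1,399,500.00 × 0.80 = R$1,119,600.00.
Per share: R$1,119,600.00 / 801,000 shares = R$1.40.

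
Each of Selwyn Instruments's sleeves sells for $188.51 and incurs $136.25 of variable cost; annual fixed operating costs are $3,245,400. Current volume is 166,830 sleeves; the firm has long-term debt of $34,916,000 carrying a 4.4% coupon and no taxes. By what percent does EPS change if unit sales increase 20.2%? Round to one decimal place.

+44.7%

Contribution at this volume is 166,830 × $52.26 = $8,718,535.80.
Subtracting fixed costs: EBIT = $8,718,535.80 − $3,245,400 = $5,473,135.80.
After interest of $1,536,304.00, pre-tax earnings = $3,936,831.80.
Degree of combined leverage = contribution ÷ (EBIT − I) = $8,718,535.80 ÷ $3,936,831.80 = 2.2146.
EPS therefore changes by 2.2146 × (+20.2%) = +44.7%.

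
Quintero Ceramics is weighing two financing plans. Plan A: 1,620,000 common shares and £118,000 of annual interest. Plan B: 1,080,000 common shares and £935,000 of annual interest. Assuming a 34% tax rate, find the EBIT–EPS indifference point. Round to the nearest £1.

£2,569,000

At indifference, (EBIT − 118,000)(1 − t)/1,620,000 = (EBIT − 935,000)(1 − t)/1,080,000.
Cancelling (1 − t) and cross-multiplying: 1,080,000·(EBIT − 118,000) = 1,620,000·(EBIT − 935,000).
EBIT × (1,620,000 − 1,080,000) = 935,000 × 1,620,000 − 118,000 × 1,080,000 = 1,387,260,000,000, so EBIT = 1,387,260,000,000 ÷ 540,000 = 2,569,000.00.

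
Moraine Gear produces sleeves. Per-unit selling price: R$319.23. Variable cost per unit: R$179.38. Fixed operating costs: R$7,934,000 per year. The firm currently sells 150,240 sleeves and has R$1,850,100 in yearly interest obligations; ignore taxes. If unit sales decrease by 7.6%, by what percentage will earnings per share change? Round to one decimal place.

-14.2%

Contribution at this volume is 150,240 × R$139.85 = R$21,011,064.00.
EBIT = R$21,011,064.00 − R$7,934,000 = R$13,077,064.00.
After interest of R$1,850,100.00, pre-tax earnings = R$11,226,964.00.
DCL = total CM / (EBIT − I) = R$21,011,064.00 / R$11,226,964.00 = 1.8715.
EPS therefore changes by 1.8715 × (-7.6%) = -14.2%.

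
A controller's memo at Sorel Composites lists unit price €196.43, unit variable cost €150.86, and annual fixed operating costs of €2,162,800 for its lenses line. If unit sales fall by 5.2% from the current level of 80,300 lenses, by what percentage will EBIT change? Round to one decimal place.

-12.7%

Contribution at this volume is 80,300 × €45.57 = €3,659,271.00.
Subtracting fixed costs: EBIT = €3,659,271.00 − €2,162,800 = €1,496,471.00.
DOL = contribution ÷ EBIT = €3,659,271.00 ÷ €1,496,471.00 = 2.4453.
So EBIT moves 2.4453 × (-5.2%) = -12.7%.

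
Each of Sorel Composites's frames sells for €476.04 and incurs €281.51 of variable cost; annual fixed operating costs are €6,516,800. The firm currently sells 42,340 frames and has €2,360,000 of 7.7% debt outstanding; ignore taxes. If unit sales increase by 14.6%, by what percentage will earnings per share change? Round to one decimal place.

At 42,340 units, contribution = 42,340 × €194.53 = €8,236,400.20.
Operating income = contribution − fixed costs = €8,236,400.20 − €6,516,800 = €1,719,600.20.
After interest of €181,720.00, pre-tax earnings = €1,537,880.20.
Degree of combined leverage = contribution ÷ (EBIT − I) = €8,236,400.20 ÷ €1,537,880.20 = 5.3557.
%ΔEPS = DCL × %ΔSales = 5.3557 × +14.6% = +78.2%.

+78.2%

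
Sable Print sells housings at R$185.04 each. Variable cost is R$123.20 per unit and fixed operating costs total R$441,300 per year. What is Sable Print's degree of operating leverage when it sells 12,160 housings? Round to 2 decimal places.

2.42

Contribution at this volume is 12,160 × R$61.84 = R$751,974.40.
Operating income = contribution − fixed costs = R$751,974.40 − R$441,300 = R$310,674.40.
DOL = contribution ÷ EBIT = R$751,974.40 ÷ R$310,674.40 = 2.4205.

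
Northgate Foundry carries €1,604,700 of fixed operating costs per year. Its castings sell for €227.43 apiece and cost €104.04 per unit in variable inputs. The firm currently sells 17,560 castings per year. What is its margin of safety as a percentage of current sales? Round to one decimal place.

Contribution margin per unit = €227.43 − €104.04 = €123.39. Break-even units = €1,604,700 ÷ €123.39 = 13,005.11; break-even revenue = 13,005.11 × €227.43 = €2,957,751.20.
Current sales = 17,560 × €227.43 = €3,993,670.80.
Margin of safety = (€3,993,670.80 − €2,957,751.20) ÷ €3,993,670.80 = 25.9%.

25.9%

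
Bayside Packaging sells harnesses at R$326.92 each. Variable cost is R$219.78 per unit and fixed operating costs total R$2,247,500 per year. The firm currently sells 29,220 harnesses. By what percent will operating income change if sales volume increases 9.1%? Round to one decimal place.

+32.3%

At 29,220 units, contribution = 29,220 × R$107.14 = R$3,130,630.80.
EBIT = R$3,130,630.80 − R$2,247,500 = R$883,130.80.
DOL = contribution ÷ EBIT = R$3,130,630.80 ÷ R$883,130.80 = 3.5449.
Operating income changes by 3.5449 × +9.1% = +32.3%.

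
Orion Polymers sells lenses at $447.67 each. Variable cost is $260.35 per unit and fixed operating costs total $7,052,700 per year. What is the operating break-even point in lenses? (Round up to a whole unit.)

37,651 lenses

Each unit contributes $447.67 − $260.35 = $187.32.
Units to break even: $7,052,700 ÷ $187.32 = 37,650.54, rounded up to 37,651.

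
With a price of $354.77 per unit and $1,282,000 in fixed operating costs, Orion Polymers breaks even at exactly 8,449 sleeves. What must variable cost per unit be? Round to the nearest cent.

$203.04

At break-even, FC = Q × (P − VC), so P − VC = $1,282,000 ÷ 8,449 = $151.7339.
Variable cost per unit = $354.77 − $151.7339 = $203.04.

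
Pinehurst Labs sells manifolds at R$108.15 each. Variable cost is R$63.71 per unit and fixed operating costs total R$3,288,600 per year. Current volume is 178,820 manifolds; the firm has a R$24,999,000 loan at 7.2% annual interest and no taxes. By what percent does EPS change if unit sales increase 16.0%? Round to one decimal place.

+44.5%

Total contribution margin = 178,820 × R$44.44 = R$7,946,760.80.
EBIT = R$7,946,760.80 − R$3,288,600 = R$4,658,160.80.
After interest of R$1,799,928.00, pre-tax earnings = R$2,858,232.80.
Degree of combined leverage = contribution ÷ (EBIT − I) = R$7,946,760.80 ÷ R$2,858,232.80 = 2.7803.
%ΔEPS = DCL × %ΔSales = 2.7803 × +16.0% = +44.5%.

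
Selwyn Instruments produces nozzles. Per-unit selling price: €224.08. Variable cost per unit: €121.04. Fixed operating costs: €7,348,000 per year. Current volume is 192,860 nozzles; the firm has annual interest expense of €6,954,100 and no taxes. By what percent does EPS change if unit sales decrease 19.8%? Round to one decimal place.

Contribution at this volume is 192,860 × €103.04 = €19,872,294.40.
EBIT = €19,872,294.40 − €7,348,000 = €12,524,294.40.
Interest = €6,954,100.00, so EBIT − I = €5,570,194.40.
DCL = total CM / (EBIT − I) = €19,872,294.40 / €5,570,194.40 = 3.5676.
EPS therefore changes by 3.5676 × (-19.8%) = -70.6%.

-70.6%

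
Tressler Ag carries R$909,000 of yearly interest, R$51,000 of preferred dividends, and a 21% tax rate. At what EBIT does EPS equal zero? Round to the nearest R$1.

R$973,557

Grossing the preferred dividend up to pre-tax terms: R$51,000 / (1 − 0.21) = R$64,556.96.
Financial break-even EBIT = interest + D_p ÷ (1 − t) = R$909,000 + R$64,556.96 = R$973,556.96.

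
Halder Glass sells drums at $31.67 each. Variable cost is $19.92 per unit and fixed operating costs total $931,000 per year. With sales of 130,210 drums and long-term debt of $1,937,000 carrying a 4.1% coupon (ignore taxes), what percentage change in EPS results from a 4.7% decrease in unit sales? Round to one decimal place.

-13.8%

Contribution at this volume is 130,210 × $11.75 = $1,529,967.50.
Operating income = contribution − fixed costs = $1,529,967.50 − $931,000 = $598,967.50.
After interest of $79,417.00, pre-tax earnings = $519,550.50.
Degree of combined leverage = contribution ÷ (EBIT − I) = $1,529,967.50 ÷ $519,550.50 = 2.9448.
%ΔEPS = DCL × %ΔSales = 2.9448 × -4.7% = -13.8%.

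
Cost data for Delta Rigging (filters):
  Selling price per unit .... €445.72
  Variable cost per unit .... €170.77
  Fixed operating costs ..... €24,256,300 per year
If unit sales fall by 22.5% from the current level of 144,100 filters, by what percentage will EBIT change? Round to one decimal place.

-58.0%

Total contribution margin = 144,100 × €274.95 = €39,620,295.00.
Operating income = contribution − fixed costs = €39,620,295.00 − €24,256,300 = €15,363,995.00.
Degree of operating leverage = €39,620,295.00 / €15,363,995.00 = 2.5788.
So EBIT moves 2.5788 × (-22.5%) = -58.0%.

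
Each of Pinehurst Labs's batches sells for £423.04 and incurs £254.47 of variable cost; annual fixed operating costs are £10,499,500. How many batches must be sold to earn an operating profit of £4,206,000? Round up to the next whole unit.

87,237 batches

Each unit contributes £423.04 − £254.47 = £168.57.
Required volume = (fixed costs + target profit) ÷ CM = (£10,499,500 + £4,206,000) ÷ £168.57 = 87,236.76, so 87,237 batches.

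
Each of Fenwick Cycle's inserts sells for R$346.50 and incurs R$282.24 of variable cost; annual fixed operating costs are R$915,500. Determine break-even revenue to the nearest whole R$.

CM per unit = R$346.50 − R$282.24 = R$64.26; CM ratio = R$64.26 / R$346.50 = 0.1855.
Break-even revenue = fixed costs × price ÷ CM = R$915,500 × R$346.50 ÷ R$64.26 = R$4,936,520.

R$4,936,520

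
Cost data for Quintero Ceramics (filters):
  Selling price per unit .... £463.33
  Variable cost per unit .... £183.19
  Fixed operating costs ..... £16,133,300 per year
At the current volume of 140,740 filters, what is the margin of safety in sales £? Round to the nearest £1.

£38,525,828

Each unit contributes £463.33 − £183.19 = £280.14. Break-even units = £16,133,300 ÷ £280.14 = 57,590.13; break-even revenue = 57,590.13 × £463.33 = £26,683,236.56.
Actual sales revenue = 140,740 × £463.33 = £65,209,064.20.
Margin of safety = £65,209,064.20 − £26,683,236.56 = £38,525,828.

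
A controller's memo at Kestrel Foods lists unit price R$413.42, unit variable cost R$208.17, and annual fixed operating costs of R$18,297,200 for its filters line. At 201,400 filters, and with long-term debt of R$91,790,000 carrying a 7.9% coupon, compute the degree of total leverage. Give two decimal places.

2.62

At 201,400 units, contribution = 201,400 × R$205.25 = R$41,337,350.00.
Operating income = contribution − fixed costs = R$41,337,350.00 − R$18,297,200 = R$23,040,150.00. Interest = R$7,251,410.00.
DOL = R$41,337,350.00 ÷ R$23,040,150.00 = 1.7941; DFL = R$23,040,150.00 ÷ R$15,788,740.00 = 1.4593.
Combined leverage = 1.7941 × 1.4593 = 2.6181.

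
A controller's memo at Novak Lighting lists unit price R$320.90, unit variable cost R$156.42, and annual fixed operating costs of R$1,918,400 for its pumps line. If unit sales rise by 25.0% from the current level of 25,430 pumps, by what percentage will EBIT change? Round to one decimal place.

+46.2%

Contribution at this volume is 25,430 × R$164.48 = R$4,182,726.40.
Operating income = contribution − fixed costs = R$4,182,726.40 − R$1,918,400 = R$2,264,326.40.
Degree of operating leverage = R$4,182,726.40 / R$2,264,326.40 = 1.8472.
Operating income changes by 1.8472 × +25.0% = +46.2%.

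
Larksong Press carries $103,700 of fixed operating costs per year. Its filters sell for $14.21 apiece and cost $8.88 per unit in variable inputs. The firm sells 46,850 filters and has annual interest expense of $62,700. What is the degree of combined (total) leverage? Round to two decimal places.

Contribution at this volume is 46,850 × $5.33 = $249,710.50.
EBIT = $249,710.50 − $103,700 = $146,010.50. Interest = $62,700.00, so EBIT − I = $83,310.50.
Degree of total leverage = total CM / (EBIT − interest) = $249,710.50 / $83,310.50 = 2.9973.

3.00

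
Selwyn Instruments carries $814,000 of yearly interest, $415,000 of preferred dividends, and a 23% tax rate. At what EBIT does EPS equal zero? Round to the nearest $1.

$1,352,961

Preferred dividends are paid after tax, so their pre-tax equivalent is $415,000 ÷ (1 − 0.23) = $538,961.04.
Financial break-even EBIT = interest + D_p ÷ (1 − t) = $814,000 + $538,961.04 = $1,352,961.04.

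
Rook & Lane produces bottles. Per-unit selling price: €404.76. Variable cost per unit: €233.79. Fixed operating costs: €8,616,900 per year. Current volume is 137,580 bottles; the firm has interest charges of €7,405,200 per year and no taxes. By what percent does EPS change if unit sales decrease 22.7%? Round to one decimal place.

-71.2%

Contribution at this volume is 137,580 × €170.97 = €23,522,052.60.
Subtracting fixed costs: EBIT = €23,522,052.60 − €8,616,900 = €14,905,152.60.
After interest of €7,405,200.00, pre-tax earnings = €7,499,952.60.
Degree of combined leverage = contribution ÷ (EBIT − I) = €23,522,052.60 ÷ €7,499,952.60 = 3.1363.
EPS therefore changes by 3.1363 × (-22.7%) = -71.2%.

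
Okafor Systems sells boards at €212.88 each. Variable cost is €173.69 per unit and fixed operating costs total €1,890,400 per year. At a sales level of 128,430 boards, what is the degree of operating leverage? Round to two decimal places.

1.60

At 128,430 units, contribution = 128,430 × €39.19 = €5,033,171.70.
Operating income = contribution − fixed costs = €5,033,171.70 − €1,890,400 = €3,142,771.70.
Degree of operating leverage = €5,033,171.70 / €3,142,771.70 = 1.6015.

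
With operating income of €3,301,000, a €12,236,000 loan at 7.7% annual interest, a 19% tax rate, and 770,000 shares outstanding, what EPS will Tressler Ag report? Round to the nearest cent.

Interest = €942,172.00, so EBT = €3,301,000 − €942,172.00 = €2,358,828.00.
Net income = €2,358,828.00 × (1 − 0.19) = €1,910,650.68.
EPS = €1,910,650.68 ÷ 770,000 = €2.48.

€2.48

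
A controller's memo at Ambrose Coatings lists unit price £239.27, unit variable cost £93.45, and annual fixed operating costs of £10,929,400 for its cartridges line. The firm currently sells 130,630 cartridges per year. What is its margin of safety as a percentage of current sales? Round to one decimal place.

42.6%

Unit CM = price − variable cost = £239.27 − £93.45 = £145.82. Break-even units = £10,929,400 ÷ £145.82 = 74,951.31; break-even revenue = 74,951.31 × £239.27 = £17,933,599.90.
Current sales = 130,630 × £239.27 = £31,255,840.10.
Margin of safety = (£31,255,840.10 − £17,933,599.90) ÷ £31,255,840.10 = 42.6%.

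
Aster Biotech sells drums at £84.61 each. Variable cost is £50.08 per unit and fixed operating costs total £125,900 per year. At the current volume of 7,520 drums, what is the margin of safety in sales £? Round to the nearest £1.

Each unit contributes £84.61 − £50.08 = £34.53. Break-even units = £125,900 ÷ £34.53 = 3,646.10; break-even revenue = 3,646.10 × £84.61 = £308,496.93.
Actual sales revenue = 7,520 × £84.61 = £636,267.20.
Margin of safety = £636,267.20 − £308,496.93 = £327,770.

£327,770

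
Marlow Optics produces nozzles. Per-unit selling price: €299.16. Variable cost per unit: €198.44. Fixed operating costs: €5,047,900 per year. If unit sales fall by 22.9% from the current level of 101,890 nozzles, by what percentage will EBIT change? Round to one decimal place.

At 101,890 units, contribution = 101,890 × €100.72 = €10,262,360.80.
Subtracting fixed costs: EBIT = €10,262,360.80 − €5,047,900 = €5,214,460.80.
Degree of operating leverage = €10,262,360.80 / €5,214,460.80 = 1.9681.
So EBIT moves 1.9681 × (-22.9%) = -45.1%.

-45.1%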